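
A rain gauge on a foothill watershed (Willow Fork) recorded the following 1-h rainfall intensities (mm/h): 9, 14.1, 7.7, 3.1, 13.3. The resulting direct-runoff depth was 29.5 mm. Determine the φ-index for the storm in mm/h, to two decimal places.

Only the 4 blocks with intensity above φ contribute runoff: 9, 14.1, 7.7, 13.3 mm/h.
Σ(I−φ)·Δt = d  ⇒  (9+14.1+7.7+13.3 − 4φ)·1 = 29.5
φ = (44.10 − 29.5/1) / 4 = 3.65 mm/h.

φ ≈ 3.65 mm/h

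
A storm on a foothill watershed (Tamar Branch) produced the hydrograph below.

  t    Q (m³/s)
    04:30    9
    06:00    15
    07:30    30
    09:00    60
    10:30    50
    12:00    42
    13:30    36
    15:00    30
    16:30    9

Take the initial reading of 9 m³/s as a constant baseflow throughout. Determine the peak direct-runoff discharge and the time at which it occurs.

Subtracting baseflow gives direct-runoff ordinates: 0.0, 6.0, 21.0, 51.0, 41.0, 33.0, 27.0, 21.0, 0.0 m³/s.
The maximum is 51.0 m³/s, occurring at the reading for t = 09:00.

Q_p = 51.0 m³/s at t = 09:00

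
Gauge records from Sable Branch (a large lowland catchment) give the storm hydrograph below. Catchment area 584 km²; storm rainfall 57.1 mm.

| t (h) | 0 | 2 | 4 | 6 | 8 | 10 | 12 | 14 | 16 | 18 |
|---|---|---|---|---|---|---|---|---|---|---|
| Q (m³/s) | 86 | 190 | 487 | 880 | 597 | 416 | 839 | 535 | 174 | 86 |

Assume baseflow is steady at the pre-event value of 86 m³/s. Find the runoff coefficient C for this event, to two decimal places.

ΣQ_DR = 3430 m³/s; V = ΣQ_DR·Δt = 2.470 × 10^7 m³.
Runoff depth d = V / A = 42.29 mm.
C = d / P = 42.29 / 57.1 = 0.74.

C ≈ 0.74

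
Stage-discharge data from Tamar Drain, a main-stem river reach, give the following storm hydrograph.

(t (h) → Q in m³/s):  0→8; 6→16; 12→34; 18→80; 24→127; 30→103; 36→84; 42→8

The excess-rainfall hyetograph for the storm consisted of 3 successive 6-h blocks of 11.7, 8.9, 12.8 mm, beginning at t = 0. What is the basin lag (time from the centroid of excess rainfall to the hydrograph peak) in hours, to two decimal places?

t_L ≈ 14.80 h

Centroid of excess rainfall: t_c = Σ P_i·t̄_i / ΣP_i = 9.1976 h (block centres at 3, 9, 15 h).
Hydrograph peak occurs at t = 24 h, so basin lag t_L = 24 − 9.1976 = 14.80 h.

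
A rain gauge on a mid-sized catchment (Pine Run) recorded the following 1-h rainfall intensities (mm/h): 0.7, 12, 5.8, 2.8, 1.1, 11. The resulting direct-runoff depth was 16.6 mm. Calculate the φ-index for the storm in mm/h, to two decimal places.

Only the 3 blocks with intensity above φ contribute runoff: 12, 5.8, 11 mm/h.
Σ(I−φ)·Δt = d  ⇒  (12+5.8+11 − 3φ)·1 = 16.6
φ = (28.80 − 16.6/1) / 3 = 4.07 mm/h.

φ ≈ 4.07 mm/h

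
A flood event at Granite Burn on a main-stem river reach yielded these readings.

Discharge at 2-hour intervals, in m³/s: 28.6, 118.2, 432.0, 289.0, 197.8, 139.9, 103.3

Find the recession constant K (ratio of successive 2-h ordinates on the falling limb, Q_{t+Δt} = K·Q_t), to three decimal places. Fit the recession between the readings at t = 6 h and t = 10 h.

Using the recession-limb readings at t = 6 h and t = 10 h: Q falls from 289.0 to 139.9 m³/s over 2 intervals.
K = (Q₂/Q₁)^(1/2) = (139.9/289.0)^(1/2) = 0.696.

K ≈ 0.696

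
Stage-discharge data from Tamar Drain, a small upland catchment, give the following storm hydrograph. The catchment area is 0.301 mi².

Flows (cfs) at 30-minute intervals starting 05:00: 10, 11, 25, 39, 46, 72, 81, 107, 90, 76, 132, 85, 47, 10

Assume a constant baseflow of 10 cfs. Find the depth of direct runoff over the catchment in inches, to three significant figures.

d ≈ 1.78 in

Direct runoff: 0.0, 1.0, 15.0, 29.0, 36.0, 62.0, 71.0, 97.0, 80.0, 66.0, 122.0, 75.0, 37.0, 0.0 cfs; ΣQ_DR = 691.0 cfs.
V = ΣQ_DR · Δt = 691.0 × 1800 s = 1.244 × 10^6 ft³.
Over A = 0.301 mi², depth = V / A = 1.78 in.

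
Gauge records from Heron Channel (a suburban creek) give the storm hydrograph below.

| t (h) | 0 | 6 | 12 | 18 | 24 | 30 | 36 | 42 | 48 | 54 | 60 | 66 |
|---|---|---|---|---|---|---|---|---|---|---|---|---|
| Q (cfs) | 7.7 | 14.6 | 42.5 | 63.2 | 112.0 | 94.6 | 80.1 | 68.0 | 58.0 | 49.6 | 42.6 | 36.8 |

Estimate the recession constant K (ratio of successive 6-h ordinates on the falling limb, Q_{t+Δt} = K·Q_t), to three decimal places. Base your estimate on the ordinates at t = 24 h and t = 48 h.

K ≈ 0.848

Using the recession-limb readings at t = 24 h and t = 48 h: Q falls from 112.0 to 58.0 cfs over 4 intervals.
K = (Q₂/Q₁)^(1/4) = (58.0/112.0)^(1/4) = 0.848.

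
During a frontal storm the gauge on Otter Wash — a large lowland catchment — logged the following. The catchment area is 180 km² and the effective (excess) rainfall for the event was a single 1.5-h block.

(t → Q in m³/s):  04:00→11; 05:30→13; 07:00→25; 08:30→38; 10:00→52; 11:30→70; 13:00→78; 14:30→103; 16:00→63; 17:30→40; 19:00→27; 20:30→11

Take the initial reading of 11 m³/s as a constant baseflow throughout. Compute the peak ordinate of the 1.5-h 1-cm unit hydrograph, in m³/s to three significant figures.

U_p ≈ 76.9 m³/s

Direct runoff: 0.0, 2.0, 14.0, 27.0, 41.0, 59.0, 67.0, 92.0, 52.0, 29.0, 16.0, 0.0 m³/s; ΣQ_DR = 399.0 m³/s, peak = 92.0 m³/s.
Runoff depth d = ΣQ_DR·Δt / A = 399.0 × 5400 / (180 km²) = 11.97 mm.
The 1-cm UH is the DRH scaled by (10 mm)/d, so U_p = 92.0 × 10/11.97 = 76.9 m³/s.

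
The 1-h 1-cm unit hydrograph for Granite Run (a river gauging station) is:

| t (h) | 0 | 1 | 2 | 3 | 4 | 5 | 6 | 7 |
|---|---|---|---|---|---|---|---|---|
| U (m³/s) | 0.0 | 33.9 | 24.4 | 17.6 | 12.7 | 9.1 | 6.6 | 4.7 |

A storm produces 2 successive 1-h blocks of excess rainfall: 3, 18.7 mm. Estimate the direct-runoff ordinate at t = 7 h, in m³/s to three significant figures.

Q ≈ 13.8 m³/s

By discrete convolution, Q_j = Σ (P_i / 10 mm) · U_{j−i}.
At t = 7 h (j=7): Q = (3/10)·4.7 + (18.7/10)·6.6 = 13.8 m³/s.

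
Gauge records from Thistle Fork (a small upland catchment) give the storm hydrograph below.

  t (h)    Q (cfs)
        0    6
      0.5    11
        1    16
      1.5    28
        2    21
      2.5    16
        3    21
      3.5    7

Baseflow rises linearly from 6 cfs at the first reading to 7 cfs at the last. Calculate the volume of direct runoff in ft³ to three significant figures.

V ≈ 1.33 × 10^5 ft³

Direct-runoff ordinates (Q − Q_b): 0.00, 4.86, 9.71, 21.57, 14.43, 9.29, 14.14, 0.00 cfs.
ΣQ_DR = 74.00 cfs.
With Δt = 0.5 h = 1800 s, V = ΣQ_DR · Δt = 74.00 × 1800 = 1.33 × 10^5 ft³.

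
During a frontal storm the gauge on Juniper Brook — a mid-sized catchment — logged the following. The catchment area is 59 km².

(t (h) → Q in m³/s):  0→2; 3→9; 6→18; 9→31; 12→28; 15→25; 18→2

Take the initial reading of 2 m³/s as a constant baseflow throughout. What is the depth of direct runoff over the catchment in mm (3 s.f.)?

d ≈ 18.5 mm

Direct runoff: 0.0, 7.0, 16.0, 29.0, 26.0, 23.0, 0.0 m³/s; ΣQ_DR = 101.0 m³/s.
V = ΣQ_DR · Δt = 101.0 × 10800 s = 1.091 × 10^6 m³.
Over A = 59 km², depth = V / A = 18.5 mm.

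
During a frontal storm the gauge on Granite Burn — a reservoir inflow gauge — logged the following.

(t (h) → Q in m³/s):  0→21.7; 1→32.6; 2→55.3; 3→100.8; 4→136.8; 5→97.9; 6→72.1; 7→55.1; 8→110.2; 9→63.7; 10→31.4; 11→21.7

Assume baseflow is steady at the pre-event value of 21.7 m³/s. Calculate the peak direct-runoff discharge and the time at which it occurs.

Q_p = 115.1 m³/s at t = 4 h

Subtracting baseflow gives direct-runoff ordinates: 0.0, 10.9, 33.6, 79.1, 115.1, 76.2, 50.4, 33.4, 88.5, 42.0, 9.7, 0.0 m³/s.
The maximum is 115.1 m³/s, occurring at the reading for t = 4 h.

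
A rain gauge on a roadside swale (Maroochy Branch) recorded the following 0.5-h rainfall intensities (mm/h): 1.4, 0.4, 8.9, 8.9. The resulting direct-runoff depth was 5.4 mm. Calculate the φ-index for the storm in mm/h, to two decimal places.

φ ≈ 3.50 mm/h

Only the 2 blocks with intensity above φ contribute runoff: 8.9, 8.9 mm/h.
Σ(I−φ)·Δt = d  ⇒  (8.9+8.9 − 2φ)·0.5 = 5.4
φ = (17.80 − 5.4/0.5) / 2 = 3.50 mm/h.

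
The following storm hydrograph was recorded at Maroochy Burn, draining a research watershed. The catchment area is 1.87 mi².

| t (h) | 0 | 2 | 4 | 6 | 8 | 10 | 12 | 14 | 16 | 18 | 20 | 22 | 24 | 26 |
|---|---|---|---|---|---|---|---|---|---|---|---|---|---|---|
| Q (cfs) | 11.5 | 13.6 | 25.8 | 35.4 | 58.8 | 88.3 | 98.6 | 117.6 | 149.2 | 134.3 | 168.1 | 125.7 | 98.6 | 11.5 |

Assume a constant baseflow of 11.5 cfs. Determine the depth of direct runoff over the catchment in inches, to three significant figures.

d ≈ 1.62 in

Direct runoff: 0.0, 2.1, 14.3, 23.9, 47.3, 76.8, 87.1, 106.1, 137.7, 122.8, 156.6, 114.2, 87.1, 0.0 cfs; ΣQ_DR = 976.0 cfs.
V = ΣQ_DR · Δt = 976.0 × 7200 s = 7.027 × 10^6 ft³.
Over A = 1.87 mi², depth = V / A = 1.62 in.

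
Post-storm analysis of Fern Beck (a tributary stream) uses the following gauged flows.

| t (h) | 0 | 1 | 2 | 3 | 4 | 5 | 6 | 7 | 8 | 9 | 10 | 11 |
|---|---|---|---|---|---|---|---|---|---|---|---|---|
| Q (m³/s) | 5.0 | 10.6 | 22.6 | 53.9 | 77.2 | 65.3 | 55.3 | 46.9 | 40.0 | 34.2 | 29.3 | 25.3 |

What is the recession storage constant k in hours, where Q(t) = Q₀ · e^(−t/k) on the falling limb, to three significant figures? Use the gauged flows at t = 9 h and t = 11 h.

On the falling limb, Q drops from 34.2 to 25.3 m³/s between t = 9 h and t = 11 h (Δt = 2 h).
k = −Δt / ln(Q₂/Q₁) = −2 / ln(25.3/34.2) = 6.64 h.

k ≈ 6.64 h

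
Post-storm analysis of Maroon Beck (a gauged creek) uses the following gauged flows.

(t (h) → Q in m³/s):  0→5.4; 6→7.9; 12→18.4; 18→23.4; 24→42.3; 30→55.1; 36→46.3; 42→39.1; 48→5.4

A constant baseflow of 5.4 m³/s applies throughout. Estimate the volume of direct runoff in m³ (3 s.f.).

V ≈ 4.21 × 10^6 m³

Direct-runoff ordinates (Q − Q_b): 0.0, 2.5, 13.0, 18.0, 36.9, 49.7, 40.9, 33.7, 0.0 m³/s.
ΣQ_DR = 194.7 m³/s.
With Δt = 6 h = 21600 s, V = ΣQ_DR · Δt = 194.7 × 21600 = 4.21 × 10^6 m³.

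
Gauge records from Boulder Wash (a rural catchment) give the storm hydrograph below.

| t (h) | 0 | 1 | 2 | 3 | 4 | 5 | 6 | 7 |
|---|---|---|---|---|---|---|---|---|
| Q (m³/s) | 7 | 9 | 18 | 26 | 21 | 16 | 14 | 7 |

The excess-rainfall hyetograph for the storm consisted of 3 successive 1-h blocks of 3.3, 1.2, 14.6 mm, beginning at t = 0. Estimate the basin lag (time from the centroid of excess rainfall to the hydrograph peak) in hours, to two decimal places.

Centroid of excess rainfall: t_c = Σ P_i·t̄_i / ΣP_i = 2.0916 h (block centres at 0.5, 1.5, 2.5 h).
Hydrograph peak occurs at t = 3 h, so basin lag t_L = 3 − 2.0916 = 0.91 h.

t_L ≈ 0.91 h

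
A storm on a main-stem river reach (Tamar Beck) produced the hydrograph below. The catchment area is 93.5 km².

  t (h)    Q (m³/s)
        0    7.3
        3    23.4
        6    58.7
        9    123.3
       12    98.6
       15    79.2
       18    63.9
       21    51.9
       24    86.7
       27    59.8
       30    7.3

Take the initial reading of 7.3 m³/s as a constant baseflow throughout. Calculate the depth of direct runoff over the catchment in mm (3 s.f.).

d ≈ 67.0 mm

Direct runoff: 0.0, 16.1, 51.4, 116.0, 91.3, 71.9, 56.6, 44.6, 79.4, 52.5, 0.0 m³/s; ΣQ_DR = 579.8 m³/s.
V = ΣQ_DR · Δt = 579.8 × 10800 s = 6.262 × 10^6 m³.
Over A = 93.5 km², depth = V / A = 67.0 mm.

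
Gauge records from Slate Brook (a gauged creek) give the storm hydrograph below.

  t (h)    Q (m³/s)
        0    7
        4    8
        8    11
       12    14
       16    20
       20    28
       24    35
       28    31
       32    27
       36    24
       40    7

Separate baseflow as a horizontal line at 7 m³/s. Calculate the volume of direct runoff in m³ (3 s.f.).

V ≈ 1.94 × 10^6 m³

Direct-runoff ordinates (Q − Q_b): 0.0, 1.0, 4.0, 7.0, 13.0, 21.0, 28.0, 24.0, 20.0, 17.0, 0.0 m³/s.
ΣQ_DR = 135.0 m³/s.
With Δt = 4 h = 14400 s, V = ΣQ_DR · Δt = 135.0 × 14400 = 1.94 × 10^6 m³.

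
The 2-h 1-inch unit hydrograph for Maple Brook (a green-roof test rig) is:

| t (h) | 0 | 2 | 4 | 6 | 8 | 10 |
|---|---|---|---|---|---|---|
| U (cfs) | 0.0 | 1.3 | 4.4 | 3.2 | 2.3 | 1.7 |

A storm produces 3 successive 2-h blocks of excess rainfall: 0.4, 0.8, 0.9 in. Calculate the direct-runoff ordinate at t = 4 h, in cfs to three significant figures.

Q ≈ 2.80 cfs

By discrete convolution, Q_j = Σ (P_i / 1 in) · U_{j−i}.
At t = 4 h (j=2): Q = (0.4/1)·4.4 + (0.8/1)·1.3 + (0.9/1)·0.0 = 2.80 cfs.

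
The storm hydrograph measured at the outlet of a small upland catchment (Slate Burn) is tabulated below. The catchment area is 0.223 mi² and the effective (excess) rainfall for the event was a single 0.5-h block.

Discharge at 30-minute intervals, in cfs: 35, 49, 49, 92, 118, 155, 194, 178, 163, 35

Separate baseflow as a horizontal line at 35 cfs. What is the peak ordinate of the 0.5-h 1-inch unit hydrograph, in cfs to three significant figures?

U_p ≈ 63.7 cfs

Direct runoff: 0.0, 14.0, 14.0, 57.0, 83.0, 120.0, 159.0, 143.0, 128.0, 0.0 cfs; ΣQ_DR = 718.0 cfs, peak = 159.0 cfs.
Runoff depth d = ΣQ_DR·Δt / A = 718.0 × 1800 / (0.223 mi²) = 2.495 in.
The 1-inch UH is the DRH scaled by (1 in)/d, so U_p = 159.0 × 1/2.495 = 63.7 cfs.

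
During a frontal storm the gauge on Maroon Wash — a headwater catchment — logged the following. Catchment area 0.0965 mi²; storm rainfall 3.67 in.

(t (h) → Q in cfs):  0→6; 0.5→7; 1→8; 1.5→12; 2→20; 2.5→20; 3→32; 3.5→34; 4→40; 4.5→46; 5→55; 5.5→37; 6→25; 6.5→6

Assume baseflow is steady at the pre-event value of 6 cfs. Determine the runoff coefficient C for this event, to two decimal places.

ΣQ_DR = 264.0 cfs; V = ΣQ_DR·Δt = 4.752 × 10^5 ft³.
Runoff depth d = V / A = 2.120 in.
C = d / P = 2.120 / 3.67 = 0.58.

C ≈ 0.58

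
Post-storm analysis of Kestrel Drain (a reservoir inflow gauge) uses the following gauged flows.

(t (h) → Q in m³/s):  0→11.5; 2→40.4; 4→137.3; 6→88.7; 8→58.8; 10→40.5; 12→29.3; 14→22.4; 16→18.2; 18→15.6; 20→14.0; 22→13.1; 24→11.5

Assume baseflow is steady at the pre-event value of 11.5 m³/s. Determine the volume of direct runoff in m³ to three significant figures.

Direct-runoff ordinates (Q − Q_b): 0.0, 28.9, 125.8, 77.2, 47.3, 29.0, 17.8, 10.9, 6.7, 4.1, 2.5, 1.6, 0.0 m³/s.
ΣQ_DR = 351.8 m³/s.
With Δt = 2 h = 7200 s, V = ΣQ_DR · Δt = 351.8 × 7200 = 2.53 × 10^6 m³.

V ≈ 2.53 × 10^6 m³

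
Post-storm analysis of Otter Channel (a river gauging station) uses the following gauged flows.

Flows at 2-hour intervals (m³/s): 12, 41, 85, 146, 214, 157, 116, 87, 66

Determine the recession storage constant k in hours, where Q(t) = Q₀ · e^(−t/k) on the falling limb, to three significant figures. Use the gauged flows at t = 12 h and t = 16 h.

k ≈ 7.09 h

On the falling limb, Q drops from 116 to 66 m³/s between t = 12 h and t = 16 h (Δt = 4 h).
k = −Δt / ln(Q₂/Q₁) = −4 / ln(66/116) = 7.09 h.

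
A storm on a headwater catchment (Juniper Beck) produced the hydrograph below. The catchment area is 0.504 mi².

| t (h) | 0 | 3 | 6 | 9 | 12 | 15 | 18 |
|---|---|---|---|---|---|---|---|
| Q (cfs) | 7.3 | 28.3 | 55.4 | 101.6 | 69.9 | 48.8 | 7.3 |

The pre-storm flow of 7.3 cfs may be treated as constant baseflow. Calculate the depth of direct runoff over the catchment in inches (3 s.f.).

Direct runoff: 0.0, 21.0, 48.1, 94.3, 62.6, 41.5, 0.0 cfs; ΣQ_DR = 267.5 cfs.
V = ΣQ_DR · Δt = 267.5 × 10800 s = 2.889 × 10^6 ft³.
Over A = 0.504 mi², depth = V / A = 2.47 in.

d ≈ 2.47 in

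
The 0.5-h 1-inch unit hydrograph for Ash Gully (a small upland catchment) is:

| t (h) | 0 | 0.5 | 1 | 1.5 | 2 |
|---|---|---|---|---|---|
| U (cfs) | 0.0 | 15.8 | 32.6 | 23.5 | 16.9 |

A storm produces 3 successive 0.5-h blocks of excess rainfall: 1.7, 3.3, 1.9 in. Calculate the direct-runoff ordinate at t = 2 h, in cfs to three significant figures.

Q ≈ 168 cfs

By discrete convolution, Q_j = Σ (P_i / 1 in) · U_{j−i}.
At t = 2 h (j=4): Q = (1.7/1)·16.9 + (3.3/1)·23.5 + (1.9/1)·32.6 = 168 cfs.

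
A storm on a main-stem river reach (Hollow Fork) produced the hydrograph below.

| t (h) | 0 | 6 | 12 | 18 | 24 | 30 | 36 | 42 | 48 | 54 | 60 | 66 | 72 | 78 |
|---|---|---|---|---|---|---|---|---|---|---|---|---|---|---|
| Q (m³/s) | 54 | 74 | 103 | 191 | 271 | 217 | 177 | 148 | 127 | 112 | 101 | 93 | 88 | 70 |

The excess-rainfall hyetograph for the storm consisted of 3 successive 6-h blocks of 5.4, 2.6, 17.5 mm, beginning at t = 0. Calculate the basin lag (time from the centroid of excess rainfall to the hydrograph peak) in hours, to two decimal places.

Centroid of excess rainfall: t_c = Σ P_i·t̄_i / ΣP_i = 11.8471 h (block centres at 3, 9, 15 h).
Hydrograph peak occurs at t = 24 h, so basin lag t_L = 24 − 11.8471 = 12.15 h.

t_L ≈ 12.15 h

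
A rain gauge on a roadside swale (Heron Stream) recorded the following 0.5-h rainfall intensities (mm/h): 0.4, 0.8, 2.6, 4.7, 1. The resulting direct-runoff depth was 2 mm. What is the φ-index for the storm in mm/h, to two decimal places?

φ ≈ 1.65 mm/h

Only the 2 blocks with intensity above φ contribute runoff: 2.6, 4.7 mm/h.
Σ(I−φ)·Δt = d  ⇒  (2.6+4.7 − 2φ)·0.5 = 2
φ = (7.300 − 2/0.5) / 2 = 1.65 mm/h.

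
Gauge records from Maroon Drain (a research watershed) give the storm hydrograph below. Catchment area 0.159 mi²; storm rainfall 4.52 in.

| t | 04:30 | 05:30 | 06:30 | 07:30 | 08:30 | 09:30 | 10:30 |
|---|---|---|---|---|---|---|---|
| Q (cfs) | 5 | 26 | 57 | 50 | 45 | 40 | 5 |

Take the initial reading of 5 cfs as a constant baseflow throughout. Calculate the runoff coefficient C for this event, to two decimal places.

C ≈ 0.42

ΣQ_DR = 193.0 cfs; V = ΣQ_DR·Δt = 6.948 × 10^5 ft³.
Runoff depth d = V / A = 1.881 in.
C = d / P = 1.881 / 4.52 = 0.42.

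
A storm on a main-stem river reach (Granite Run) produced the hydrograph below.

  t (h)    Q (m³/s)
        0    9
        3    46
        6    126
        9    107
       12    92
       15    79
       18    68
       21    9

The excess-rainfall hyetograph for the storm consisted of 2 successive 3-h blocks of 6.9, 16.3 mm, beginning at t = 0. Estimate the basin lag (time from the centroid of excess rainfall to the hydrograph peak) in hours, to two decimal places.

t_L ≈ 2.39 h

Centroid of excess rainfall: t_c = Σ P_i·t̄_i / ΣP_i = 3.6078 h (block centres at 1.5, 4.5 h).
Hydrograph peak occurs at t = 6 h, so basin lag t_L = 6 − 3.6078 = 2.39 h.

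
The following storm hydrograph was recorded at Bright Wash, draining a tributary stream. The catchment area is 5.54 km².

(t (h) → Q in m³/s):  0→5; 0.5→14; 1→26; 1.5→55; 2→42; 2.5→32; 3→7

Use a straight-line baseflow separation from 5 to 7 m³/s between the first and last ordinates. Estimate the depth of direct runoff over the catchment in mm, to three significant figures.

d ≈ 45.2 mm

Direct runoff: 0.00, 8.67, 20.33, 49.00, 35.67, 25.33, 0.00 m³/s; ΣQ_DR = 139.0 m³/s.
V = ΣQ_DR · Δt = 139.0 × 1800 s = 2.502 × 10^5 m³.
Over A = 5.54 km², depth = V / A = 45.2 mm.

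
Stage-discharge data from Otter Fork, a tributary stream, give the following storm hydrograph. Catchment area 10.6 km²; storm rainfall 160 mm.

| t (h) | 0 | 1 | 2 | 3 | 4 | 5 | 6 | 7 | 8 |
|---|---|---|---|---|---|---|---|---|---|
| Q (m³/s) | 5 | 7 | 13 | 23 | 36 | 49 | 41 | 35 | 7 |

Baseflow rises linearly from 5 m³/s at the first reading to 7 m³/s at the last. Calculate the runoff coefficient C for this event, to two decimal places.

C ≈ 0.34

ΣQ_DR = 162.0 m³/s; V = ΣQ_DR·Δt = 5.832 × 10^5 m³.
Runoff depth d = V / A = 55.02 mm.
C = d / P = 55.02 / 160 = 0.34.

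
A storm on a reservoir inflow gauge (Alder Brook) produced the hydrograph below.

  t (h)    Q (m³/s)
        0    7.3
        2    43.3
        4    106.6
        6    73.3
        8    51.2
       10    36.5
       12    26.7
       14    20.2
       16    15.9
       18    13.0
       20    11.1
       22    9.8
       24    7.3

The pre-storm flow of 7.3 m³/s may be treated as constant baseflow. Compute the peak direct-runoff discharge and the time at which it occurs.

Subtracting baseflow gives direct-runoff ordinates: 0.0, 36.0, 99.3, 66.0, 43.9, 29.2, 19.4, 12.9, 8.6, 5.7, 3.8, 2.5, 0.0 m³/s.
The maximum is 99.3 m³/s, occurring at the reading for t = 4 h.

Q_p = 99.3 m³/s at t = 4 h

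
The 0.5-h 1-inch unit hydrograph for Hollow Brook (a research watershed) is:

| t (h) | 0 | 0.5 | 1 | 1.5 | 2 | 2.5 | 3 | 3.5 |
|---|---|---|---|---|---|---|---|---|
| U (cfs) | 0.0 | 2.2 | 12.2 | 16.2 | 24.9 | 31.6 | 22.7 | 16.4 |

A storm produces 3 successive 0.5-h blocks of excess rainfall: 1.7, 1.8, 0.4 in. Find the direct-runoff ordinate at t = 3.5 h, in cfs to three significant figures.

Q ≈ 81.4 cfs

By discrete convolution, Q_j = Σ (P_i / 1 in) · U_{j−i}.
At t = 3.5 h (j=7): Q = (1.7/1)·16.4 + (1.8/1)·22.7 + (0.4/1)·31.6 = 81.4 cfs.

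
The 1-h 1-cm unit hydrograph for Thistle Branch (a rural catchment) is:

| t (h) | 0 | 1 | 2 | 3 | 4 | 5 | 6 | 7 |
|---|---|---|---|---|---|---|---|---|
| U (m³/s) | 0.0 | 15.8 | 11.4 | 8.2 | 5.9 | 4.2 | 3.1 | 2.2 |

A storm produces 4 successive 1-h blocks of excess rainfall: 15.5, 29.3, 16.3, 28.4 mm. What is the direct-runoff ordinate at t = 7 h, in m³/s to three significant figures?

Q ≈ 36.1 m³/s

By discrete convolution, Q_j = Σ (P_i / 10 mm) · U_{j−i}.
At t = 7 h (j=7): Q = (15.5/10)·2.2 + (29.3/10)·3.1 + (16.3/10)·4.2 + (28.4/10)·5.9 = 36.1 m³/s.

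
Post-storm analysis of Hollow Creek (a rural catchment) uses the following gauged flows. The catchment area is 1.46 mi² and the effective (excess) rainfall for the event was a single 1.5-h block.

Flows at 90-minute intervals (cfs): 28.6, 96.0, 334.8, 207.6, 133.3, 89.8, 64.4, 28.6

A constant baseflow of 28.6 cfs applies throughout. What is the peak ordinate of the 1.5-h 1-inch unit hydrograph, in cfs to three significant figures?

Direct runoff: 0.0, 67.4, 306.2, 179.0, 104.7, 61.2, 35.8, 0.0 cfs; ΣQ_DR = 754.3 cfs, peak = 306.2 cfs.
Runoff depth d = ΣQ_DR·Δt / A = 754.3 × 5400 / (1.46 mi²) = 1.201 in.
The 1-inch UH is the DRH scaled by (1 in)/d, so U_p = 306.2 × 1/1.201 = 255 cfs.

U_p ≈ 255 cfs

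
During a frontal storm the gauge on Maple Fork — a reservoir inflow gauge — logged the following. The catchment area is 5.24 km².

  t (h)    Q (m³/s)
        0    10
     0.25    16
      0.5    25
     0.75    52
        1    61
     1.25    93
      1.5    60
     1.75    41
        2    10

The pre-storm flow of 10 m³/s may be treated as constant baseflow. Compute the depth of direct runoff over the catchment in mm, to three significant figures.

d ≈ 47.7 mm

Direct runoff: 0.0, 6.0, 15.0, 42.0, 51.0, 83.0, 50.0, 31.0, 0.0 m³/s; ΣQ_DR = 278.0 m³/s.
V = ΣQ_DR · Δt = 278.0 × 900 s = 2.502 × 10^5 m³.
Over A = 5.24 km², depth = V / A = 47.7 mm.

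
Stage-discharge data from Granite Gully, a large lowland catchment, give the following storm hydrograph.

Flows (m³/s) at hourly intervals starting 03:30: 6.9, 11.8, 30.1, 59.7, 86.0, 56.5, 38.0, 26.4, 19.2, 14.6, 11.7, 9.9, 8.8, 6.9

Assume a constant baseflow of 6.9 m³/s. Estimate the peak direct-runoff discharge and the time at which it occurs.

Subtracting baseflow gives direct-runoff ordinates: 0.0, 4.9, 23.2, 52.8, 79.1, 49.6, 31.1, 19.5, 12.3, 7.7, 4.8, 3.0, 1.9, 0.0 m³/s.
The maximum is 79.1 m³/s, occurring at the reading for t = 07:30.

Q_p = 79.1 m³/s at t = 07:30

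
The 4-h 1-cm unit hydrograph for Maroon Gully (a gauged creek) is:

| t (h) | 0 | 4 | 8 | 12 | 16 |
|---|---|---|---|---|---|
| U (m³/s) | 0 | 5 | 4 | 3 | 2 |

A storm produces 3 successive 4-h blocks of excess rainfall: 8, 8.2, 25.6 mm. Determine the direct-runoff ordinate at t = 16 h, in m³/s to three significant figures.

By discrete convolution, Q_j = Σ (P_i / 10 mm) · U_{j−i}.
At t = 16 h (j=4): Q = (8/10)·2 + (8.2/10)·3 + (25.6/10)·4 = 14.3 m³/s.

Q ≈ 14.3 m³/s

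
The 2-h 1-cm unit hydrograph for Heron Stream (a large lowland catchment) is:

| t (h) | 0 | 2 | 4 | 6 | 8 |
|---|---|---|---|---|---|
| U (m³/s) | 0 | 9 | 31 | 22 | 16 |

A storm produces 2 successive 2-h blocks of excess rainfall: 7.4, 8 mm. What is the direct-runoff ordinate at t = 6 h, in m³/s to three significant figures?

By discrete convolution, Q_j = Σ (P_i / 10 mm) · U_{j−i}.
At t = 6 h (j=3): Q = (7.4/10)·22 + (8/10)·31 = 41.1 m³/s.

Q ≈ 41.1 m³/s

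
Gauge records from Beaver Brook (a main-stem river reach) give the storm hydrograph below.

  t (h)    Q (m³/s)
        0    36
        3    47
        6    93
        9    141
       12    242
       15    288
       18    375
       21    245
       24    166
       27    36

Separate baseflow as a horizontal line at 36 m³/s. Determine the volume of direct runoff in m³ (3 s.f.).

Direct-runoff ordinates (Q − Q_b): 0.0, 11.0, 57.0, 105.0, 206.0, 252.0, 339.0, 209.0, 130.0, 0.0 m³/s.
ΣQ_DR = 1309 m³/s.
With Δt = 3 h = 10800 s, V = ΣQ_DR · Δt = 1309 × 10800 = 1.41 × 10^7 m³.

V ≈ 1.41 × 10^7 m³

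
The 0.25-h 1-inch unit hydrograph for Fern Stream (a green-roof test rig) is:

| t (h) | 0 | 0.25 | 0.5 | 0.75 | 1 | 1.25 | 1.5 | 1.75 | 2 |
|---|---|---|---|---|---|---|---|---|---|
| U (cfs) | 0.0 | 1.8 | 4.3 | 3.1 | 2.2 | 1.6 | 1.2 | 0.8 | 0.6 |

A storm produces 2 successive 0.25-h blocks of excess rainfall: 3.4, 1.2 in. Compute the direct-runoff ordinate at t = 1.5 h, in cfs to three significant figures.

Q ≈ 6.00 cfs

By discrete convolution, Q_j = Σ (P_i / 1 in) · U_{j−i}.
At t = 1.5 h (j=6): Q = (3.4/1)·1.2 + (1.2/1)·1.6 = 6.00 cfs.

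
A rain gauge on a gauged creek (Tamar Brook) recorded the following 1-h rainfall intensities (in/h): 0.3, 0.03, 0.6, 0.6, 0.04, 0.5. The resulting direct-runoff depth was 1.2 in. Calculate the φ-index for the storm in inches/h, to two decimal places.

φ ≈ 0.20 in/h

Only the 4 blocks with intensity above φ contribute runoff: 0.3, 0.6, 0.6, 0.5 in/h.
Σ(I−φ)·Δt = d  ⇒  (0.3+0.6+0.6+0.5 − 4φ)·1 = 1.2
φ = (2.000 − 1.2/1) / 4 = 0.20 in/h.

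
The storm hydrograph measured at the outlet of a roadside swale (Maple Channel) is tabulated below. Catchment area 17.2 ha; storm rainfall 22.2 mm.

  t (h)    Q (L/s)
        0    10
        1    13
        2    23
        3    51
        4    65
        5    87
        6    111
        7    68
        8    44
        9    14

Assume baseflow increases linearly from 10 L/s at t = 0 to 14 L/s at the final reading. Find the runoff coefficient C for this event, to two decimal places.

C ≈ 0.35

ΣQ_DR = 366.0 L/s; V = ΣQ_DR·Δt = 1.318 × 10^6 L.
Runoff depth d = V / A = 7.660 mm.
C = d / P = 7.660 / 22.2 = 0.35.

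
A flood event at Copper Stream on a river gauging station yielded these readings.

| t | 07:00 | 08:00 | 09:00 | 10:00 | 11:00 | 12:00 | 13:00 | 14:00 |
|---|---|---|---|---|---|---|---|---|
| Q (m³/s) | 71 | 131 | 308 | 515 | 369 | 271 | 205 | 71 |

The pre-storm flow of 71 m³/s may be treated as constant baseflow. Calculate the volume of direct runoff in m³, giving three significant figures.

Direct-runoff ordinates (Q − Q_b): 0.0, 60.0, 237.0, 444.0, 298.0, 200.0, 134.0, 0.0 m³/s.
ΣQ_DR = 1373 m³/s.
With Δt = 1 h = 3600 s, V = ΣQ_DR · Δt = 1373 × 3600 = 4.94 × 10^6 m³.

V ≈ 4.94 × 10^6 m³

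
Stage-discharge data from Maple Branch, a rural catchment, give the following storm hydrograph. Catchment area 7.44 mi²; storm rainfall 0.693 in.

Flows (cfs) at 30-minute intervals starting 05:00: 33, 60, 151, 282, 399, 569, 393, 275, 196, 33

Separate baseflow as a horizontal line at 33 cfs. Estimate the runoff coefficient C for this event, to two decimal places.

ΣQ_DR = 2061 cfs; V = ΣQ_DR·Δt = 3.710 × 10^6 ft³.
Runoff depth d = V / A = 0.2146 in.
C = d / P = 0.2146 / 0.693 = 0.31.

C ≈ 0.31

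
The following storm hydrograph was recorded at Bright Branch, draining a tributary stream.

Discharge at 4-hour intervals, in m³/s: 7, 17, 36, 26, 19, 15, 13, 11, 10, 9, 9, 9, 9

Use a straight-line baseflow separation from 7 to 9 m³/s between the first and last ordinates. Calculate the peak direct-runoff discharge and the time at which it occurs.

Subtracting baseflow gives direct-runoff ordinates: 0.00, 9.83, 28.67, 18.50, 11.33, 7.17, 5.00, 2.83, 1.67, 0.50, 0.33, 0.17, 0.00 m³/s.
The maximum is 28.67 m³/s, occurring at the reading for t = 8 h.

Q_p = 28.67 m³/s at t = 8 h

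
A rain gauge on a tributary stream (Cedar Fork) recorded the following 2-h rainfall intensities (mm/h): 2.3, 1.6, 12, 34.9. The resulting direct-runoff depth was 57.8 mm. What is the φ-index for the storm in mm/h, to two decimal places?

φ ≈ 9.00 mm/h

Only the 2 blocks with intensity above φ contribute runoff: 12, 34.9 mm/h.
Σ(I−φ)·Δt = d  ⇒  (12+34.9 − 2φ)·2 = 57.8
φ = (46.90 − 57.8/2) / 2 = 9.00 mm/h.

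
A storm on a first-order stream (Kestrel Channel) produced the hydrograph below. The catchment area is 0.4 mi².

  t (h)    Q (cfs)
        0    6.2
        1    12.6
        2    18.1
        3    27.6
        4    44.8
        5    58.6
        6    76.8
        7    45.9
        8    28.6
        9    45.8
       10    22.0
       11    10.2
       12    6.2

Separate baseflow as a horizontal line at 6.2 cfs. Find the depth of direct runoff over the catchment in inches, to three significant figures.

d ≈ 1.25 in

Direct runoff: 0.0, 6.4, 11.9, 21.4, 38.6, 52.4, 70.6, 39.7, 22.4, 39.6, 15.8, 4.0, 0.0 cfs; ΣQ_DR = 322.8 cfs.
V = ΣQ_DR · Δt = 322.8 × 3600 s = 1.162 × 10^6 ft³.
Over A = 0.4 mi², depth = V / A = 1.25 in.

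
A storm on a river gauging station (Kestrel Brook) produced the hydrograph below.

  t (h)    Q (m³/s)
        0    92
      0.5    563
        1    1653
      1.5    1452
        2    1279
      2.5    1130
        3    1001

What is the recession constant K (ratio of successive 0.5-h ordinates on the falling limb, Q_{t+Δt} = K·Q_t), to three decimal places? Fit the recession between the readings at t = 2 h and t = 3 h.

K ≈ 0.885

Using the recession-limb readings at t = 2 h and t = 3 h: Q falls from 1279 to 1001 m³/s over 2 intervals.
K = (Q₂/Q₁)^(1/2) = (1001/1279)^(1/2) = 0.885.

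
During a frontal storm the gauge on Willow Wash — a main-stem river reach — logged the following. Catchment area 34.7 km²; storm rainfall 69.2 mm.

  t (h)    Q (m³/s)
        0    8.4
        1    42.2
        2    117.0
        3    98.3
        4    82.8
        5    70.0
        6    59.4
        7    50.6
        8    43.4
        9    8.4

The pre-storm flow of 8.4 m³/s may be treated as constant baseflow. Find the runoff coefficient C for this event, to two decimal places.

C ≈ 0.74

ΣQ_DR = 496.5 m³/s; V = ΣQ_DR·Δt = 1.787 × 10^6 m³.
Runoff depth d = V / A = 51.51 mm.
C = d / P = 51.51 / 69.2 = 0.74.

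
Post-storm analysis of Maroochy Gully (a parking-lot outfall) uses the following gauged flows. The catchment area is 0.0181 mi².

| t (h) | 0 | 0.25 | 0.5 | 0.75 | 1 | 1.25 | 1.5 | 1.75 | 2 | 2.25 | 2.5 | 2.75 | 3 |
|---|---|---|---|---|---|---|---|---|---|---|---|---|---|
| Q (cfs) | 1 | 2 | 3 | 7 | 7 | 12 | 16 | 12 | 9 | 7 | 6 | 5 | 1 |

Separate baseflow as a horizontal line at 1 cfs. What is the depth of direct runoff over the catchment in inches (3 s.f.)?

Direct runoff: 0.0, 1.0, 2.0, 6.0, 6.0, 11.0, 15.0, 11.0, 8.0, 6.0, 5.0, 4.0, 0.0 cfs; ΣQ_DR = 75.00 cfs.
V = ΣQ_DR · Δt = 75.00 × 900 s = 67500 ft³.
Over A = 0.0181 mi², depth = V / A = 1.61 in.

d ≈ 1.61 in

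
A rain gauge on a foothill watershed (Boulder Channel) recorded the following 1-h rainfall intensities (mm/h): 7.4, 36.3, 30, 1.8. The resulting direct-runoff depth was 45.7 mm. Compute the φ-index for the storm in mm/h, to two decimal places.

φ ≈ 10.30 mm/h

Only the 2 blocks with intensity above φ contribute runoff: 36.3, 30 mm/h.
Σ(I−φ)·Δt = d  ⇒  (36.3+30 − 2φ)·1 = 45.7
φ = (66.30 − 45.7/1) / 2 = 10.30 mm/h.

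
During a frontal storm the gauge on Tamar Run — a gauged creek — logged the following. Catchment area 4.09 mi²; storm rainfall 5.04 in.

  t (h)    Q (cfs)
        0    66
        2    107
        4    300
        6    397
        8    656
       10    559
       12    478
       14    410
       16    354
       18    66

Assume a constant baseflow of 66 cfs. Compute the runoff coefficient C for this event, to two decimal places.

ΣQ_DR = 2733 cfs; V = ΣQ_DR·Δt = 1.968 × 10^7 ft³.
Runoff depth d = V / A = 2.071 in.
C = d / P = 2.071 / 5.04 = 0.41.

C ≈ 0.41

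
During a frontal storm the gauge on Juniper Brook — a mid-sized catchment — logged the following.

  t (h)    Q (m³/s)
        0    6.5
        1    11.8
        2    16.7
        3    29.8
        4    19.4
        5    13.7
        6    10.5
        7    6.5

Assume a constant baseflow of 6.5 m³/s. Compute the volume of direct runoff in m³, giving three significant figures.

V ≈ 2.26 × 10^5 m³

Direct-runoff ordinates (Q − Q_b): 0.0, 5.3, 10.2, 23.3, 12.9, 7.2, 4.0, 0.0 m³/s.
ΣQ_DR = 62.90 m³/s.
With Δt = 1 h = 3600 s, V = ΣQ_DR · Δt = 62.90 × 3600 = 2.26 × 10^5 m³.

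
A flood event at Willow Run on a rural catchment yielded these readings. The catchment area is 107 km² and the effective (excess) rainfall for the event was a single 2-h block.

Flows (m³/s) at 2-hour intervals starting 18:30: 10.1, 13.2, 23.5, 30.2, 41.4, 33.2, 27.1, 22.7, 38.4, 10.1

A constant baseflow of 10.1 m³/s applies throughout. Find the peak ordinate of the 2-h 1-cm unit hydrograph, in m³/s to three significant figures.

Direct runoff: 0.0, 3.1, 13.4, 20.1, 31.3, 23.1, 17.0, 12.6, 28.3, 0.0 m³/s; ΣQ_DR = 148.9 m³/s, peak = 31.3 m³/s.
Runoff depth d = ΣQ_DR·Δt / A = 148.9 × 7200 / (107 km²) = 10.02 mm.
The 1-cm UH is the DRH scaled by (10 mm)/d, so U_p = 31.3 × 10/10.02 = 31.2 m³/s.

U_p ≈ 31.2 m³/s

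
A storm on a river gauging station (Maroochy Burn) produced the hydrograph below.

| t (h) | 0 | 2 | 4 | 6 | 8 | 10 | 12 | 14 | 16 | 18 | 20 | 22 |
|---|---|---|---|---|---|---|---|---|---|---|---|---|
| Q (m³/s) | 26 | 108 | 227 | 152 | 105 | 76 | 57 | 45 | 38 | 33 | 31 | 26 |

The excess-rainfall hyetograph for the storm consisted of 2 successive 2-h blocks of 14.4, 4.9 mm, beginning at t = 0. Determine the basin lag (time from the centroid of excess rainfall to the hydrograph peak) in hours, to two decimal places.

t_L ≈ 2.49 h

Centroid of excess rainfall: t_c = Σ P_i·t̄_i / ΣP_i = 1.5078 h (block centres at 1, 3 h).
Hydrograph peak occurs at t = 4 h, so basin lag t_L = 4 − 1.5078 = 2.49 h.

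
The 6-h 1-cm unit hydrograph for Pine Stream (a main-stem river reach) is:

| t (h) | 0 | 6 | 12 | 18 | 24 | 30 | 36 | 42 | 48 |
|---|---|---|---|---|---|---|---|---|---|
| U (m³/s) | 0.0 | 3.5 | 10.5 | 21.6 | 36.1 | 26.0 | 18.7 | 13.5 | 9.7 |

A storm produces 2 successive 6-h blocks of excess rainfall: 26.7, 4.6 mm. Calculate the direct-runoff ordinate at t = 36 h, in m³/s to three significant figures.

By discrete convolution, Q_j = Σ (P_i / 10 mm) · U_{j−i}.
At t = 36 h (j=6): Q = (26.7/10)·18.7 + (4.6/10)·26.0 = 61.9 m³/s.

Q ≈ 61.9 m³/s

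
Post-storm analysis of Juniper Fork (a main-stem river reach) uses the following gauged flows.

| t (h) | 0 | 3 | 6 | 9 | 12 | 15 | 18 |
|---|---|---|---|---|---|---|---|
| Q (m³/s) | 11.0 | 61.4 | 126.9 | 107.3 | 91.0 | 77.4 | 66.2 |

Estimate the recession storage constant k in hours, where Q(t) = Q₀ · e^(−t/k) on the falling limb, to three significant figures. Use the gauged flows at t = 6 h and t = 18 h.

k ≈ 18.4 h

On the falling limb, Q drops from 126.9 to 66.2 m³/s between t = 6 h and t = 18 h (Δt = 12 h).
k = −Δt / ln(Q₂/Q₁) = −12 / ln(66.2/126.9) = 18.4 h.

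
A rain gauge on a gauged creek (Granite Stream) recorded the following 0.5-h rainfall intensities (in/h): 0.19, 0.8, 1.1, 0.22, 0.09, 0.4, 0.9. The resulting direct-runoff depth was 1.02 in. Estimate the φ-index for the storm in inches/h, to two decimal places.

φ ≈ 0.29 in/h

Only the 4 blocks with intensity above φ contribute runoff: 0.8, 1.1, 0.4, 0.9 in/h.
Σ(I−φ)·Δt = d  ⇒  (0.8+1.1+0.4+0.9 − 4φ)·0.5 = 1.02
φ = (3.200 − 1.02/0.5) / 4 = 0.29 in/h.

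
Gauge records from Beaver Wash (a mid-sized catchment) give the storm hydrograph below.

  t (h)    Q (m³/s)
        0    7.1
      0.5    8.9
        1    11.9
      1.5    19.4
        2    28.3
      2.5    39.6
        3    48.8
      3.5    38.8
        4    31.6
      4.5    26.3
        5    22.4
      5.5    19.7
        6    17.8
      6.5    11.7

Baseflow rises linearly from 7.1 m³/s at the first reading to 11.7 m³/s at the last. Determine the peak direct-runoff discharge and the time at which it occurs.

Subtracting baseflow gives direct-runoff ordinates: 0.00, 1.45, 4.09, 11.24, 19.78, 30.73, 39.58, 29.22, 21.67, 16.02, 11.76, 8.71, 6.45, 0.00 m³/s.
The maximum is 39.58 m³/s, occurring at the reading for t = 3 h.

Q_p = 39.58 m³/s at t = 3 h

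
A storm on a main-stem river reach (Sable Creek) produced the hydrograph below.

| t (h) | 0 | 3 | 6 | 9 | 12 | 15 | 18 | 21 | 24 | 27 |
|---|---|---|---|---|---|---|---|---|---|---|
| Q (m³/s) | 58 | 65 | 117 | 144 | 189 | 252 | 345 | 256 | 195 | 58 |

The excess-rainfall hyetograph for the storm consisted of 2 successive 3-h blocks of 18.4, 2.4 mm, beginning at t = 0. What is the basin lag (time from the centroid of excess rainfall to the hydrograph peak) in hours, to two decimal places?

t_L ≈ 16.15 h

Centroid of excess rainfall: t_c = Σ P_i·t̄_i / ΣP_i = 1.8462 h (block centres at 1.5, 4.5 h).
Hydrograph peak occurs at t = 18 h, so basin lag t_L = 18 − 1.8462 = 16.15 h.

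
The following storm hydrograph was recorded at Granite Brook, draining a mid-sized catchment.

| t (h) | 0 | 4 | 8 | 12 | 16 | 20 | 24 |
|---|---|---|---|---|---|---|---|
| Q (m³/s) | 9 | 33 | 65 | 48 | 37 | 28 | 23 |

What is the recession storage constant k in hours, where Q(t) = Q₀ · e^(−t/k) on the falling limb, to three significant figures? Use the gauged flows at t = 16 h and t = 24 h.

k ≈ 16.8 h

On the falling limb, Q drops from 37 to 23 m³/s between t = 16 h and t = 24 h (Δt = 8 h).
k = −Δt / ln(Q₂/Q₁) = −8 / ln(23/37) = 16.8 h.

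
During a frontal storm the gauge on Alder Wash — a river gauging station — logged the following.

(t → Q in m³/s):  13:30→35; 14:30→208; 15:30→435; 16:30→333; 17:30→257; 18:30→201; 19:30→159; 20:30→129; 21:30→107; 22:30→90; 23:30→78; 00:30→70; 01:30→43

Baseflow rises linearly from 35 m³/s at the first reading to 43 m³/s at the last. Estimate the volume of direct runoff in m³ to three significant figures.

V ≈ 5.90 × 10^6 m³

Direct-runoff ordinates (Q − Q_b): 0.00, 172.33, 398.67, 296.00, 219.33, 162.67, 120.00, 89.33, 66.67, 49.00, 36.33, 27.67, 0.00 m³/s.
ΣQ_DR = 1638 m³/s.
With Δt = 1 h = 3600 s, V = ΣQ_DR · Δt = 1638 × 3600 = 5.90 × 10^6 m³.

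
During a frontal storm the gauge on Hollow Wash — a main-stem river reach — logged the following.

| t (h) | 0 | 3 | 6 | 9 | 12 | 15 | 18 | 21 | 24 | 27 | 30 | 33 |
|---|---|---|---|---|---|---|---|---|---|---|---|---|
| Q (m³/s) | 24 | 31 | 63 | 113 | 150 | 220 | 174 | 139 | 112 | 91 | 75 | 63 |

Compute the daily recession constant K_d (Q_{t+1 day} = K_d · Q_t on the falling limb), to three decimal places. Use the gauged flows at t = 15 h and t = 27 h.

K_d ≈ 0.171

Between t = 15 h and t = 27 h the flow falls from 220 to 91 m³/s over 4×3 h = 12 h.
Per-interval ratio K = (91/220)^(1/4) = 0.8020; K_d = K^(24/3) = 0.171.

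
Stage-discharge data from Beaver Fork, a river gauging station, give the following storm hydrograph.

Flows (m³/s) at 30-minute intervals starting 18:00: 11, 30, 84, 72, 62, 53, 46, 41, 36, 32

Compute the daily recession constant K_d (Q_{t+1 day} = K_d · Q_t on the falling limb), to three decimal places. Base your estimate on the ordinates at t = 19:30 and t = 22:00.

Between t = 19:30 and t = 22:00 the flow falls from 72 to 36 m³/s over 5×0.5 h = 2.5 h.
Per-interval ratio K = (36/72)^(1/5) = 0.8706; K_d = K^(24/0.5) = 0.001.

K_d ≈ 0.001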